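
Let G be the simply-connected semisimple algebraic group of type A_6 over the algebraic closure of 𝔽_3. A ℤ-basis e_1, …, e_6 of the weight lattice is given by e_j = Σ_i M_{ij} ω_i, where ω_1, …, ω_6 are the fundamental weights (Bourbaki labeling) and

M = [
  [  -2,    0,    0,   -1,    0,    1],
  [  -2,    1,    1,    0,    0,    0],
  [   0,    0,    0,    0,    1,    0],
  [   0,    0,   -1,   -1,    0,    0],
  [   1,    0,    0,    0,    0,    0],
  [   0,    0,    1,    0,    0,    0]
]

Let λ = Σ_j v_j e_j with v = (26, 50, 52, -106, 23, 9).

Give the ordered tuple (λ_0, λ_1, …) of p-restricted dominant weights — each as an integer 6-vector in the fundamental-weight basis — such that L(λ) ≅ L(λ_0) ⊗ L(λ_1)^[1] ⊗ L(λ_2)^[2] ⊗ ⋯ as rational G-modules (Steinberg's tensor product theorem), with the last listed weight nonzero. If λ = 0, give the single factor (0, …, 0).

((0, 2, 2, 0, 2, 1), (0, 1, 1, 0, 2, 2), (1, 2, 2, 0, 2, 2), (2, 1, 0, 2, 0, 1))

In the fundamental-weight basis, λ has coordinates c = M·v (v = (26, 50, 52, -106, 23, 9)):
  c_1 = (-2)·(26) + (0)·(50) + (0)·(52) + (-1)·(-106) + (0)·(23) + (1)·(9) = 63
  c_2 = (-2)·(26) + (1)·(50) + (1)·(52) + (0)·(-106) + (0)·(23) + (0)·(9) = 50
  c_3 = (0)·(26) + (0)·(50) + (0)·(52) + (0)·(-106) + (1)·(23) + (0)·(9) = 23
  c_4 = (0)·(26) + (0)·(50) + (-1)·(52) + (-1)·(-106) + (0)·(23) + (0)·(9) = 54
  c_5 = (1)·(26) + (0)·(50) + (0)·(52) + (0)·(-106) + (0)·(23) + (0)·(9) = 26
  c_6 = (0)·(26) + (0)·(50) + (1)·(52) + (0)·(-106) + (0)·(23) + (0)·(9) = 52
Expand coordinatewise in base 3:
  c_1 = 63 = 0·3^0 + 0·3^1 + 1·3^2 + 2·3^3
  c_2 = 50 = 2·3^0 + 1·3^1 + 2·3^2 + 1·3^3
  c_3 = 23 = 2·3^0 + 1·3^1 + 2·3^2
  c_4 = 54 = 0·3^0 + 0·3^1 + 0·3^2 + 2·3^3
  c_5 = 26 = 2·3^0 + 2·3^1 + 2·3^2
  c_6 = 52 = 1·3^0 + 2·3^1 + 2·3^2 + 1·3^3
p-restricted factor λ_0 = (0, 2, 2, 0, 2, 1)
p-restricted factor λ_1 = (0, 1, 1, 0, 2, 2)
p-restricted factor λ_2 = (1, 2, 2, 0, 2, 2)
p-restricted factor λ_3 = (2, 1, 0, 2, 0, 1)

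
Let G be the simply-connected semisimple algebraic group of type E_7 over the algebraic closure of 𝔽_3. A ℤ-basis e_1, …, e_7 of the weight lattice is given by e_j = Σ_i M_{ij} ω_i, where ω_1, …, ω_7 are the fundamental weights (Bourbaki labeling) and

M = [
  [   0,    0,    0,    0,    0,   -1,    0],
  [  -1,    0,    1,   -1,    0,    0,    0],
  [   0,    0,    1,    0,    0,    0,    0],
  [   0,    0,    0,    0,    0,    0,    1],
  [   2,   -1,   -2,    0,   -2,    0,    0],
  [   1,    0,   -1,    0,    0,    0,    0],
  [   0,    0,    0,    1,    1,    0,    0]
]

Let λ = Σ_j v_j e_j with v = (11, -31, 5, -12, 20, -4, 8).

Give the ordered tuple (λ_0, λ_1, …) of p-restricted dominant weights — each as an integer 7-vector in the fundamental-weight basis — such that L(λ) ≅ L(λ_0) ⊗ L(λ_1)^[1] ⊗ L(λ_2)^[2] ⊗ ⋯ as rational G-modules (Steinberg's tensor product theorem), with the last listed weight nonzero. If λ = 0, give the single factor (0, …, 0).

ω-coordinates c = M·v, v = (11, -31, 5, -12, 20, -4, 8):
  c_1 = 0·11 + (0)·(-31) + 0·5 + (0)·(-12) + 0·20 + (-1)·(-4) + 0·8 = 4
  c_2 = (-1)·(11) + (0)·(-31) + 1·5 + (-1)·(-12) + 0·20 + (0)·(-4) + 0·8 = 6
  c_3 = 0·11 + (0)·(-31) + 1·5 + (0)·(-12) + 0·20 + (0)·(-4) + 0·8 = 5
  c_4 = 0·11 + (0)·(-31) + 0·5 + (0)·(-12) + 0·20 + (0)·(-4) + 1·8 = 8
  c_5 = 2·11 + (-1)·(-31) + (-2)·(5) + (0)·(-12) + (-2)·(20) + (0)·(-4) + 0·8 = 3
  c_6 = 1·11 + (0)·(-31) + (-1)·(5) + (0)·(-12) + 0·20 + (0)·(-4) + 0·8 = 6
  c_7 = 0·11 + (0)·(-31) + 0·5 + (1)·(-12) + 1·20 + (0)·(-4) + 0·8 = 8
Writing each c_i in base p = 3:
  c_1 = 4 = 1·3^0 + 1·3^1
  c_2 = 6 = 0·3^0 + 2·3^1
  c_3 = 5 = 2·3^0 + 1·3^1
  c_4 = 8 = 2·3^0 + 2·3^1
  c_5 = 3 = 0·3^0 + 1·3^1
  c_6 = 6 = 0·3^0 + 2·3^1
  c_7 = 8 = 2·3^0 + 2·3^1
Factor λ_0 = (1, 0, 2, 2, 0, 0, 2)
Factor λ_1 = (1, 2, 1, 2, 1, 2, 2)

((1, 0, 2, 2, 0, 0, 2), (1, 2, 1, 2, 1, 2, 2))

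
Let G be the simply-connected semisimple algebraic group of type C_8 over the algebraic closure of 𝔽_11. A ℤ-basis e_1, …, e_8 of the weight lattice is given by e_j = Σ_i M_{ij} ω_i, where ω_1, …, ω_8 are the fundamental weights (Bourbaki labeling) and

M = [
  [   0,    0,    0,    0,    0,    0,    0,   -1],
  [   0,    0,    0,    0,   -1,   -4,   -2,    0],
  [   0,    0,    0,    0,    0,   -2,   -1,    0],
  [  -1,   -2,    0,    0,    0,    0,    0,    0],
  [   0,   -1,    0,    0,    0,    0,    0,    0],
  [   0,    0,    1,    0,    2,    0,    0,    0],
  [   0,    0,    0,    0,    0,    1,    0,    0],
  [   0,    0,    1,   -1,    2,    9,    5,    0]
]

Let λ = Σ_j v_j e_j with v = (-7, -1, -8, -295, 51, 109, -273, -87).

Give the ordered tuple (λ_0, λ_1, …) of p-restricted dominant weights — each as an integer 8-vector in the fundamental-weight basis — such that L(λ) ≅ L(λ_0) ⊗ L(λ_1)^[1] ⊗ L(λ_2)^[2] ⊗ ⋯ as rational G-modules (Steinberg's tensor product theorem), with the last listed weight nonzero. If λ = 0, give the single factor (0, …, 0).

Compute c_i = Σ_j M_{ij} v_j with v = (-7, -1, -8, -295, 51, 109, -273, -87):
  c_1 = (0)·(-7) + (0)·(-1) + (0)·(-8) + (0)·(-295) + 0·51 + 0·109 + (0)·(-273) + (-1)·(-87) = 87
  c_2 = (0)·(-7) + (0)·(-1) + (0)·(-8) + (0)·(-295) + (-1)·(51) + (-4)·(109) + (-2)·(-273) + (0)·(-87) = 59
  c_3 = (0)·(-7) + (0)·(-1) + (0)·(-8) + (0)·(-295) + 0·51 + (-2)·(109) + (-1)·(-273) + (0)·(-87) = 55
  c_4 = (-1)·(-7) + (-2)·(-1) + (0)·(-8) + (0)·(-295) + 0·51 + 0·109 + (0)·(-273) + (0)·(-87) = 9
  c_5 = (0)·(-7) + (-1)·(-1) + (0)·(-8) + (0)·(-295) + 0·51 + 0·109 + (0)·(-273) + (0)·(-87) = 1
  c_6 = (0)·(-7) + (0)·(-1) + (1)·(-8) + (0)·(-295) + 2·51 + 0·109 + (0)·(-273) + (0)·(-87) = 94
  c_7 = (0)·(-7) + (0)·(-1) + (0)·(-8) + (0)·(-295) + 0·51 + 1·109 + (0)·(-273) + (0)·(-87) = 109
  c_8 = (0)·(-7) + (0)·(-1) + (1)·(-8) + (-1)·(-295) + 2·51 + 9·109 + (5)·(-273) + (0)·(-87) = 5
Writing each c_i in base p = 11:
  c_1 = 87 = 10·11^0 + 7·11^1
  c_2 = 59 = 4·11^0 + 5·11^1
  c_3 = 55 = 0·11^0 + 5·11^1
  c_4 = 9 = 9·11^0
  c_5 = 1 = 1·11^0
  c_6 = 94 = 6·11^0 + 8·11^1
  c_7 = 109 = 10·11^0 + 9·11^1
  c_8 = 5 = 5·11^0
p-restricted factor λ_0 = (10, 4, 0, 9, 1, 6, 10, 5)
p-restricted factor λ_1 = (7, 5, 5, 0, 0, 8, 9, 0)

((10, 4, 0, 9, 1, 6, 10, 5), (7, 5, 5, 0, 0, 8, 9, 0))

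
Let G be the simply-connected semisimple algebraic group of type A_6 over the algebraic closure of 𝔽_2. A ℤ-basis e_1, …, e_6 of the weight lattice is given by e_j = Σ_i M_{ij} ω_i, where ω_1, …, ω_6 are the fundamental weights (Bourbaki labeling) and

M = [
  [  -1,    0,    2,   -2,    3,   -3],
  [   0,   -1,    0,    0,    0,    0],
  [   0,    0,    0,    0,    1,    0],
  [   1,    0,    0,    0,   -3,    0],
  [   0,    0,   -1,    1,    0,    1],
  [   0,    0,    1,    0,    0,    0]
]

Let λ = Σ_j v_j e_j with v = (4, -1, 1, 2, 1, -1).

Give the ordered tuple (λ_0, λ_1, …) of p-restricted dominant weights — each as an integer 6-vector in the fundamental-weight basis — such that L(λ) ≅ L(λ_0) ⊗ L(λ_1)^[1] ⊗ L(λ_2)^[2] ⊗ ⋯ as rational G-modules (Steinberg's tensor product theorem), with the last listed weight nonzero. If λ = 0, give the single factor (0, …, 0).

((0, 1, 1, 1, 0, 1),)

Change of basis e → ω: c = M·v where v = (4, -1, 1, 2, 1, -1):
  c_1 = (-1)·(4) + (0)·(-1) + (2)·(1) + (-2)·(2) + (3)·(1) + (-3)·(-1) = 0
  c_2 = (0)·(4) + (-1)·(-1) + (0)·(1) + (0)·(2) + (0)·(1) + (0)·(-1) = 1
  c_3 = (0)·(4) + (0)·(-1) + (0)·(1) + (0)·(2) + (1)·(1) + (0)·(-1) = 1
  c_4 = (1)·(4) + (0)·(-1) + (0)·(1) + (0)·(2) + (-3)·(1) + (0)·(-1) = 1
  c_5 = (0)·(4) + (0)·(-1) + (-1)·(1) + (1)·(2) + (0)·(1) + (1)·(-1) = 0
  c_6 = (0)·(4) + (0)·(-1) + (1)·(1) + (0)·(2) + (0)·(1) + (0)·(-1) = 1
p = 2; digits c_i = Σ_j d_{ij}·2^j, 0 ≤ d_{ij} < 2:
  c_1 = 0
  c_2 = 1 = 1·2^0
  c_3 = 1 = 1·2^0
  c_4 = 1 = 1·2^0
  c_5 = 0
  c_6 = 1 = 1·2^0
λ_0 = (0, 1, 1, 1, 0, 1)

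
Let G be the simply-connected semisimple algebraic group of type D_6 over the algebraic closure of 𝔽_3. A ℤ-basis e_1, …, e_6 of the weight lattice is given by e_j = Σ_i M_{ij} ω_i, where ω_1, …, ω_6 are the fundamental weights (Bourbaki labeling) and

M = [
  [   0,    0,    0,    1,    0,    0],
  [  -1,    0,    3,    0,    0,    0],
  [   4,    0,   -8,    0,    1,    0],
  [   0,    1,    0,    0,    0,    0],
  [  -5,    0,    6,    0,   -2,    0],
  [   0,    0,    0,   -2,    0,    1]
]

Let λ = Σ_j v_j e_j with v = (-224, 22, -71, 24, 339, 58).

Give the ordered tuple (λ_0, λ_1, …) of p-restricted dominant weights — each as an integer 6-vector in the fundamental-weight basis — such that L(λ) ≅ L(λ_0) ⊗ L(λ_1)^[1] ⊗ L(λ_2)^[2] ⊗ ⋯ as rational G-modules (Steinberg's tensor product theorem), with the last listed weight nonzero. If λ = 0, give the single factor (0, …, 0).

((0, 2, 2, 1, 1, 1), (2, 0, 0, 1, 2, 0), (2, 1, 1, 2, 1, 1))

Change of basis e → ω: c = M·v where v = (-224, 22, -71, 24, 339, 58):
  c_1 = 0*-224 + 0*22 + 0*-71 + 1*24 + 0*339 + 0*58 = 24
  c_2 = -1*-224 + 0*22 + 3*-71 + 0*24 + 0*339 + 0*58 = 11
  c_3 = 4*-224 + 0*22 + -8*-71 + 0*24 + 1*339 + 0*58 = 11
  c_4 = 0*-224 + 1*22 + 0*-71 + 0*24 + 0*339 + 0*58 = 22
  c_5 = -5*-224 + 0*22 + 6*-71 + 0*24 + -2*339 + 0*58 = 16
  c_6 = 0*-224 + 0*22 + 0*-71 + -2*24 + 0*339 + 1*58 = 10
Writing each c_i in base p = 3:
  c_1 = 24 = 0·3^0 + 2·3^1 + 2·3^2
  c_2 = 11 = 2·3^0 + 0·3^1 + 1·3^2
  c_3 = 11 = 2·3^0 + 0·3^1 + 1·3^2
  c_4 = 22 = 1·3^0 + 1·3^1 + 2·3^2
  c_5 = 16 = 1·3^0 + 2·3^1 + 1·3^2
  c_6 = 10 = 1·3^0 + 0·3^1 + 1·3^2
λ_0 = (0, 2, 2, 1, 1, 1)
λ_1 = (2, 0, 0, 1, 2, 0)
λ_2 = (2, 1, 1, 2, 1, 1)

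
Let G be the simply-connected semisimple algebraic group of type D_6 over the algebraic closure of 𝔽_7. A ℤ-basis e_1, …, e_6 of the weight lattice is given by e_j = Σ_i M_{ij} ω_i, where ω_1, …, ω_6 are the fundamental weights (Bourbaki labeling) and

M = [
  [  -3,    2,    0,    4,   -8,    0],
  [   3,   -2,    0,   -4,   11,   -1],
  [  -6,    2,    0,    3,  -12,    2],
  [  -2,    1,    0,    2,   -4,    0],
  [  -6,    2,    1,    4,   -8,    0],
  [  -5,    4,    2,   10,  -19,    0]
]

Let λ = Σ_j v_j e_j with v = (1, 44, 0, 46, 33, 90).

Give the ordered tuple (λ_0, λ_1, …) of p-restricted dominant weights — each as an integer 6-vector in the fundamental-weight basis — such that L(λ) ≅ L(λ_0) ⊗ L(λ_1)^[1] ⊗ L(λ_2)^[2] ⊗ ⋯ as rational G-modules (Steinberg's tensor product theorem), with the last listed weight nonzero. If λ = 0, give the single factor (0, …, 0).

In the fundamental-weight basis, λ has coordinates c = M·v (v = (1, 44, 0, 46, 33, 90)):
  c_1 = -3*1 + 2*44 + 0*0 + 4*46 + -8*33 + 0*90 = 5
  c_2 = 3*1 + -2*44 + 0*0 + -4*46 + 11*33 + -1*90 = 4
  c_3 = -6*1 + 2*44 + 0*0 + 3*46 + -12*33 + 2*90 = 4
  c_4 = -2*1 + 1*44 + 0*0 + 2*46 + -4*33 + 0*90 = 2
  c_5 = -6*1 + 2*44 + 1*0 + 4*46 + -8*33 + 0*90 = 2
  c_6 = -5*1 + 4*44 + 2*0 + 10*46 + -19*33 + 0*90 = 4
Writing each c_i in base p = 7:
  c_1 = 5 = 5·7^0
  c_2 = 4 = 4·7^0
  c_3 = 4 = 4·7^0
  c_4 = 2 = 2·7^0
  c_5 = 2 = 2·7^0
  c_6 = 4 = 4·7^0
p-restricted factor λ_0 = (5, 4, 4, 2, 2, 4)

((5, 4, 4, 2, 2, 4),)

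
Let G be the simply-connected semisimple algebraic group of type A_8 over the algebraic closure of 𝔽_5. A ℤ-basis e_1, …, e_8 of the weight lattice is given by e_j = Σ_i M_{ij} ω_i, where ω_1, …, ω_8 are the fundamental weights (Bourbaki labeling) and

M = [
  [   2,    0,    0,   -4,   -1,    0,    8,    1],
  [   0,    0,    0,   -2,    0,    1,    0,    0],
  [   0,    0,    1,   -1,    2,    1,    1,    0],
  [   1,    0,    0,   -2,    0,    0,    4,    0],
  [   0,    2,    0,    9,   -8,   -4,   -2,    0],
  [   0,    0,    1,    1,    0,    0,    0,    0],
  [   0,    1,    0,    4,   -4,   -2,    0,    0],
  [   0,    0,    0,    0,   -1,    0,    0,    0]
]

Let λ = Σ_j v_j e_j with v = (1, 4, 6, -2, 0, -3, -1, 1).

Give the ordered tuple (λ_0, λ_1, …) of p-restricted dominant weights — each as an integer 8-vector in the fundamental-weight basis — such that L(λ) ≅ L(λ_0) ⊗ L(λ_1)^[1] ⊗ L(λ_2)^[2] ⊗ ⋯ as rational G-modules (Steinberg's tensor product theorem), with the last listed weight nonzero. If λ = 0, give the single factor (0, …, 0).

((3, 1, 4, 1, 4, 4, 2, 0),)

ω-coordinates c = M·v, v = (1, 4, 6, -2, 0, -3, -1, 1):
  c_1 = 2·1 + 0·4 + 0·6 + (-4)·(-2) + (-1)·(0) + (0)·(-3) + (8)·(-1) + 1·1 = 3
  c_2 = 0·1 + 0·4 + 0·6 + (-2)·(-2) + 0·0 + (1)·(-3) + (0)·(-1) + 0·1 = 1
  c_3 = 0·1 + 0·4 + 1·6 + (-1)·(-2) + 2·0 + (1)·(-3) + (1)·(-1) + 0·1 = 4
  c_4 = 1·1 + 0·4 + 0·6 + (-2)·(-2) + 0·0 + (0)·(-3) + (4)·(-1) + 0·1 = 1
  c_5 = 0·1 + 2·4 + 0·6 + (9)·(-2) + (-8)·(0) + (-4)·(-3) + (-2)·(-1) + 0·1 = 4
  c_6 = 0·1 + 0·4 + 1·6 + (1)·(-2) + 0·0 + (0)·(-3) + (0)·(-1) + 0·1 = 4
  c_7 = 0·1 + 1·4 + 0·6 + (4)·(-2) + (-4)·(0) + (-2)·(-3) + (0)·(-1) + 0·1 = 2
  c_8 = 0·1 + 0·4 + 0·6 + (0)·(-2) + (-1)·(0) + (0)·(-3) + (0)·(-1) + 0·1 = 0
Base-5 expansion of each c_i:
  c_1 = 3 = 3·5^0
  c_2 = 1 = 1·5^0
  c_3 = 4 = 4·5^0
  c_4 = 1 = 1·5^0
  c_5 = 4 = 4·5^0
  c_6 = 4 = 4·5^0
  c_7 = 2 = 2·5^0
  c_8 = 0
λ_0 = (3, 1, 4, 1, 4, 4, 2, 0)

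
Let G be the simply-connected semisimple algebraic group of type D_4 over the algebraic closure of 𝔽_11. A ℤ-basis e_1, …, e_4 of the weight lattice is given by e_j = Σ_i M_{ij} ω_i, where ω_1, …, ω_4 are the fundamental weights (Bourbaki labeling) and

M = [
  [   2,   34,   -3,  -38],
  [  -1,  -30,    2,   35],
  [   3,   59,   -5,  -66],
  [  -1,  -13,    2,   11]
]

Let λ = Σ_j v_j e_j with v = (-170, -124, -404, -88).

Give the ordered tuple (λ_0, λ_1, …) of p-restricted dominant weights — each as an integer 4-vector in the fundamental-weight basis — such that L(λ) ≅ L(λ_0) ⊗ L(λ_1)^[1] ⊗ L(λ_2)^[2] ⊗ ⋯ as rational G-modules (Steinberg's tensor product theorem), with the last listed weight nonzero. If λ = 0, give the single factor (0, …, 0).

Change of basis e → ω: c = M·v where v = (-170, -124, -404, -88):
  c_1 = (2)·(-170) + (34)·(-124) + (-3)·(-404) + (-38)·(-88) = 0
  c_2 = (-1)·(-170) + (-30)·(-124) + (2)·(-404) + (35)·(-88) = 2
  c_3 = (3)·(-170) + (59)·(-124) + (-5)·(-404) + (-66)·(-88) = 2
  c_4 = (-1)·(-170) + (-13)·(-124) + (2)·(-404) + (11)·(-88) = 6
Base-11 expansion of each c_i:
  c_1 = 0
  c_2 = 2 = 2·11^0
  c_3 = 2 = 2·11^0
  c_4 = 6 = 6·11^0
p-restricted factor λ_0 = (0, 2, 2, 6)

((0, 2, 2, 6),)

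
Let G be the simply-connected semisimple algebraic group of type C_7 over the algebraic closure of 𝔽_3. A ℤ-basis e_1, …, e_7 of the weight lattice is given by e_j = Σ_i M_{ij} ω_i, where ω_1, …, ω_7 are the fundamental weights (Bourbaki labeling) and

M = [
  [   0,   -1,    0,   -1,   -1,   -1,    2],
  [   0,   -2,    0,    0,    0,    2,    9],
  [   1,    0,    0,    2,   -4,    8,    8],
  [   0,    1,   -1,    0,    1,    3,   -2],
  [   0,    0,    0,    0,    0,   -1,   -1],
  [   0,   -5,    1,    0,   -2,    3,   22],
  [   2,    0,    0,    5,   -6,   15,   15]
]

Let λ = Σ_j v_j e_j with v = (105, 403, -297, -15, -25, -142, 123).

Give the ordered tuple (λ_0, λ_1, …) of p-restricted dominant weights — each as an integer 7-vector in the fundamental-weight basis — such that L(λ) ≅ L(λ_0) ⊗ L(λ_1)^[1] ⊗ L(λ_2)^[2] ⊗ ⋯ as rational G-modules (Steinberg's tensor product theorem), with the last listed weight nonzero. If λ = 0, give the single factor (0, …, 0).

Converting to the ω-basis (c_i = row i of M dotted with v = (105, 403, -297, -15, -25, -142, 123)):
  c_1 = (0)·(105) + (-1)·(403) + (0)·(-297) + (-1)·(-15) + (-1)·(-25) + (-1)·(-142) + (2)·(123) = 25
  c_2 = (0)·(105) + (-2)·(403) + (0)·(-297) + (0)·(-15) + (0)·(-25) + (2)·(-142) + (9)·(123) = 17
  c_3 = (1)·(105) + (0)·(403) + (0)·(-297) + (2)·(-15) + (-4)·(-25) + (8)·(-142) + (8)·(123) = 23
  c_4 = (0)·(105) + (1)·(403) + (-1)·(-297) + (0)·(-15) + (1)·(-25) + (3)·(-142) + (-2)·(123) = 3
  c_5 = (0)·(105) + (0)·(403) + (0)·(-297) + (0)·(-15) + (0)·(-25) + (-1)·(-142) + (-1)·(123) = 19
  c_6 = (0)·(105) + (-5)·(403) + (1)·(-297) + (0)·(-15) + (-2)·(-25) + (3)·(-142) + (22)·(123) = 18
  c_7 = (2)·(105) + (0)·(403) + (0)·(-297) + (5)·(-15) + (-6)·(-25) + (15)·(-142) + (15)·(123) = 0
Expand coordinatewise in base 3:
  c_1 = 25 = 1·3^0 + 2·3^1 + 2·3^2
  c_2 = 17 = 2·3^0 + 2·3^1 + 1·3^2
  c_3 = 23 = 2·3^0 + 1·3^1 + 2·3^2
  c_4 = 3 = 0·3^0 + 1·3^1
  c_5 = 19 = 1·3^0 + 0·3^1 + 2·3^2
  c_6 = 18 = 0·3^0 + 0·3^1 + 2·3^2
  c_7 = 0
Factor λ_0 = (1, 2, 2, 0, 1, 0, 0)
Factor λ_1 = (2, 2, 1, 1, 0, 0, 0)
Factor λ_2 = (2, 1, 2, 0, 2, 2, 0)

((1, 2, 2, 0, 1, 0, 0), (2, 2, 1, 1, 0, 0, 0), (2, 1, 2, 0, 2, 2, 0))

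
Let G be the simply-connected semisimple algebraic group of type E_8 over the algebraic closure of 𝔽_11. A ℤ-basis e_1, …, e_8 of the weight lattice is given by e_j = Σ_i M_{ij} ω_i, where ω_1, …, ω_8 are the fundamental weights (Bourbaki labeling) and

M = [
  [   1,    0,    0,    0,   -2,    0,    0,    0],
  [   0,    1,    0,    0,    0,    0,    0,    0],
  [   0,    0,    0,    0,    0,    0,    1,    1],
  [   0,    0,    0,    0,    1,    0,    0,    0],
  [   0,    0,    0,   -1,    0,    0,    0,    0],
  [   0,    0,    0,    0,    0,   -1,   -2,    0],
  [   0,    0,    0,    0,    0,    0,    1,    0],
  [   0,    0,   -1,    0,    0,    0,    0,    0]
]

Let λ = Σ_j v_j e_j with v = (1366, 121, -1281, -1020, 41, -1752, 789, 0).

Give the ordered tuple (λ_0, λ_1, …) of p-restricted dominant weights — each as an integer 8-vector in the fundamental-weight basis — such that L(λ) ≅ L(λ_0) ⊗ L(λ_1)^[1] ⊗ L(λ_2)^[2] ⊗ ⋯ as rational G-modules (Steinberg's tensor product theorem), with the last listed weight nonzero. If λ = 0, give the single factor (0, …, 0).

((8, 0, 8, 8, 8, 9, 8, 5), (6, 0, 5, 3, 4, 4, 5, 6), (10, 1, 6, 0, 8, 1, 6, 10))

In the fundamental-weight basis, λ has coordinates c = M·v (v = (1366, 121, -1281, -1020, 41, -1752, 789, 0)):
  c_1 = (1)·(1366) + (0)·(121) + (0)·(-1281) + (0)·(-1020) + (-2)·(41) + (0)·(-1752) + (0)·(789) + (0)·(0) = 1284
  c_2 = (0)·(1366) + (1)·(121) + (0)·(-1281) + (0)·(-1020) + (0)·(41) + (0)·(-1752) + (0)·(789) + (0)·(0) = 121
  c_3 = (0)·(1366) + (0)·(121) + (0)·(-1281) + (0)·(-1020) + (0)·(41) + (0)·(-1752) + (1)·(789) + (1)·(0) = 789
  c_4 = (0)·(1366) + (0)·(121) + (0)·(-1281) + (0)·(-1020) + (1)·(41) + (0)·(-1752) + (0)·(789) + (0)·(0) = 41
  c_5 = (0)·(1366) + (0)·(121) + (0)·(-1281) + (-1)·(-1020) + (0)·(41) + (0)·(-1752) + (0)·(789) + (0)·(0) = 1020
  c_6 = (0)·(1366) + (0)·(121) + (0)·(-1281) + (0)·(-1020) + (0)·(41) + (-1)·(-1752) + (-2)·(789) + (0)·(0) = 174
  c_7 = (0)·(1366) + (0)·(121) + (0)·(-1281) + (0)·(-1020) + (0)·(41) + (0)·(-1752) + (1)·(789) + (0)·(0) = 789
  c_8 = (0)·(1366) + (0)·(121) + (-1)·(-1281) + (0)·(-1020) + (0)·(41) + (0)·(-1752) + (0)·(789) + (0)·(0) = 1281
Base-11 expansion of each c_i:
  c_1 = 1284 = 8·11^0 + 6·11^1 + 10·11^2
  c_2 = 121 = 0·11^0 + 0·11^1 + 1·11^2
  c_3 = 789 = 8·11^0 + 5·11^1 + 6·11^2
  c_4 = 41 = 8·11^0 + 3·11^1
  c_5 = 1020 = 8·11^0 + 4·11^1 + 8·11^2
  c_6 = 174 = 9·11^0 + 4·11^1 + 1·11^2
  c_7 = 789 = 8·11^0 + 5·11^1 + 6·11^2
  c_8 = 1281 = 5·11^0 + 6·11^1 + 10·11^2
λ_0 = (8, 0, 8, 8, 8, 9, 8, 5)
λ_1 = (6, 0, 5, 3, 4, 4, 5, 6)
λ_2 = (10, 1, 6, 0, 8, 1, 6, 10)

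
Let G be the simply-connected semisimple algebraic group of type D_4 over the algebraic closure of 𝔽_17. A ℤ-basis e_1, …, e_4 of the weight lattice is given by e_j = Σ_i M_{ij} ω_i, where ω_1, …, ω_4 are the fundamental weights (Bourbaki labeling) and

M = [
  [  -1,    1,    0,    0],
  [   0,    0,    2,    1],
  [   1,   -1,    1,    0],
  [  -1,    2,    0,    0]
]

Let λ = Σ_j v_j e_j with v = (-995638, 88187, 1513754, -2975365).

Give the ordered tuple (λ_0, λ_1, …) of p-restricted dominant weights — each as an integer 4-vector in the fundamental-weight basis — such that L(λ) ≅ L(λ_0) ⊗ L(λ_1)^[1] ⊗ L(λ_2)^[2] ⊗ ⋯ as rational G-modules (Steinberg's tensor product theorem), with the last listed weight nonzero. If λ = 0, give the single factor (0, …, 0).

Converting to the ω-basis (c_i = row i of M dotted with v = (-995638, 88187, 1513754, -2975365)):
  c_1 = -1*-995638 + 1*88187 + 0*1513754 + 0*-2975365 = 1083825
  c_2 = 0*-995638 + 0*88187 + 2*1513754 + 1*-2975365 = 52143
  c_3 = 1*-995638 + -1*88187 + 1*1513754 + 0*-2975365 = 429929
  c_4 = -1*-995638 + 2*88187 + 0*1513754 + 0*-2975365 = 1172012
Writing each c_i in base p = 17:
  c_1 = 1083825 = 7·17^0 + 4·17^1 + 10·17^2 + 16·17^3 + 12·17^4
  c_2 = 52143 = 4·17^0 + 7·17^1 + 10·17^2 + 10·17^3
  c_3 = 429929 = 16·17^0 + 10·17^1 + 8·17^2 + 2·17^3 + 5·17^4
  c_4 = 1172012 = 15·17^0 + 6·17^1 + 9·17^2 + 0·17^3 + 14·17^4
Factor λ_0 = (7, 4, 16, 15)
Factor λ_1 = (4, 7, 10, 6)
Factor λ_2 = (10, 10, 8, 9)
Factor λ_3 = (16, 10, 2, 0)
Factor λ_4 = (12, 0, 5, 14)

((7, 4, 16, 15), (4, 7, 10, 6), (10, 10, 8, 9), (16, 10, 2, 0), (12, 0, 5, 14))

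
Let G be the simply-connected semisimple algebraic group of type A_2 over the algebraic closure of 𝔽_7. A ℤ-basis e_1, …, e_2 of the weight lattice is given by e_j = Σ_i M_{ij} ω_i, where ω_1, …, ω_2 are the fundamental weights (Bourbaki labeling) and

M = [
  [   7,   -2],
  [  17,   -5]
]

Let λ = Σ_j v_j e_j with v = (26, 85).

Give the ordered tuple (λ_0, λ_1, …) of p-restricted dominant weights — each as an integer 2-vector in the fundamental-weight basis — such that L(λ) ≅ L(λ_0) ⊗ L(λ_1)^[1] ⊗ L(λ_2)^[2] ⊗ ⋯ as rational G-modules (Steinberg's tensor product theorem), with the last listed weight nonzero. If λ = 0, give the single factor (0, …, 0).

((5, 3), (1, 2))

Converting to the ω-basis (c_i = row i of M dotted with v = (26, 85)):
  c_1 = 7*26 + -2*85 = 12
  c_2 = 17*26 + -5*85 = 17
Expand coordinatewise in base 7:
  c_1 = 12 = 5·7^0 + 1·7^1
  c_2 = 17 = 3·7^0 + 2·7^1
Factor λ_0 = (5, 3)
Factor λ_1 = (1, 2)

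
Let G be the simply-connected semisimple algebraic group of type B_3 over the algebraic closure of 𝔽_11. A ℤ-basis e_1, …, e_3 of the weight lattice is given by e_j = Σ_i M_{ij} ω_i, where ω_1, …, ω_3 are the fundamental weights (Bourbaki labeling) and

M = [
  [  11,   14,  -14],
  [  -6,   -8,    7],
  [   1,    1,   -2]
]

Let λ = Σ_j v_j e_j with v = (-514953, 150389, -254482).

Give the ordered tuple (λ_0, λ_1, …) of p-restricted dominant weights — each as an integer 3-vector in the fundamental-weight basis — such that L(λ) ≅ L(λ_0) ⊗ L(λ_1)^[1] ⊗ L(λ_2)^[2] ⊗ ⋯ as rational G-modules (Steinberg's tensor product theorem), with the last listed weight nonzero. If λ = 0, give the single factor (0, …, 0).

((4, 6, 3), (7, 7, 4), (8, 0, 5), (2, 2, 9), (0, 7, 9))

Converting to the ω-basis (c_i = row i of M dotted with v = (-514953, 150389, -254482)):
  c_1 = (11)·(-514953) + 14·150389 + (-14)·(-254482) = 3711
  c_2 = (-6)·(-514953) + (-8)·(150389) + (7)·(-254482) = 105232
  c_3 = (1)·(-514953) + 1·150389 + (-2)·(-254482) = 144400
Base-11 expansion of each c_i:
  c_1 = 3711 = 4·11^0 + 7·11^1 + 8·11^2 + 2·11^3
  c_2 = 105232 = 6·11^0 + 7·11^1 + 0·11^2 + 2·11^3 + 7·11^4
  c_3 = 144400 = 3·11^0 + 4·11^1 + 5·11^2 + 9·11^3 + 9·11^4
Factor λ_0 = (4, 6, 3)
Factor λ_1 = (7, 7, 4)
Factor λ_2 = (8, 0, 5)
Factor λ_3 = (2, 2, 9)
Factor λ_4 = (0, 7, 9)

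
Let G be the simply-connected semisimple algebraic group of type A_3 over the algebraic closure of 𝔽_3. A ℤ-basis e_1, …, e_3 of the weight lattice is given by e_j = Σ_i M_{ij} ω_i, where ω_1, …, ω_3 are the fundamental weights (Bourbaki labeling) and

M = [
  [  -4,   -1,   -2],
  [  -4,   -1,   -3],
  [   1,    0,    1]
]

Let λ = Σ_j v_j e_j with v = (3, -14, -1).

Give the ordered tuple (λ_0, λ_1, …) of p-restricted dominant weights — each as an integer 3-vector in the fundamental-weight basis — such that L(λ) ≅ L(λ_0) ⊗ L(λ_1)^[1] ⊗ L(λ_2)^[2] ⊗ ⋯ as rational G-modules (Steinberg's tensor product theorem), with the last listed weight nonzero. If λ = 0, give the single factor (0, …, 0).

((1, 2, 2), (1, 1, 0))

In the fundamental-weight basis, λ has coordinates c = M·v (v = (3, -14, -1)):
  c_1 = (-4)·(3) + (-1)·(-14) + (-2)·(-1) = 4
  c_2 = (-4)·(3) + (-1)·(-14) + (-3)·(-1) = 5
  c_3 = (1)·(3) + (0)·(-14) + (1)·(-1) = 2
Base-3 expansion of each c_i:
  c_1 = 4 = 1·3^0 + 1·3^1
  c_2 = 5 = 2·3^0 + 1·3^1
  c_3 = 2 = 2·3^0
Factor λ_0 = (1, 2, 2)
Factor λ_1 = (1, 1, 0)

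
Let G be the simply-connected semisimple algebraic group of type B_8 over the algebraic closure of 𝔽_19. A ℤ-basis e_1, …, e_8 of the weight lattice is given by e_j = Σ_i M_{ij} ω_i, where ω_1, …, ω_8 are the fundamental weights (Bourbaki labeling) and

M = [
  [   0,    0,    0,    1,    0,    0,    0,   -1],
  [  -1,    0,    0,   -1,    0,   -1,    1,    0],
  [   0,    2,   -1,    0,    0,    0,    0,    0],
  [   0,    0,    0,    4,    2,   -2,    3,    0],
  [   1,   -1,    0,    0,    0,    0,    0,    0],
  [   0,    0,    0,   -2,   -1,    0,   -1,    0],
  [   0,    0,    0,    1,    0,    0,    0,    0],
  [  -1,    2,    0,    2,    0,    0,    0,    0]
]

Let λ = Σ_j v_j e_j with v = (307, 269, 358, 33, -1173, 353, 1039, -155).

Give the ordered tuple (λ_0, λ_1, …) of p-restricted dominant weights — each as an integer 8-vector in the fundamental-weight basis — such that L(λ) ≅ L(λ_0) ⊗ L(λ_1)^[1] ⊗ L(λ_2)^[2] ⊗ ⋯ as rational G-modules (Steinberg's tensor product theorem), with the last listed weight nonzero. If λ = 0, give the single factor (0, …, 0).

((17, 4, 9, 7, 0, 11, 14, 12), (9, 18, 9, 10, 2, 3, 1, 15))

Converting to the ω-basis (c_i = row i of M dotted with v = (307, 269, 358, 33, -1173, 353, 1039, -155)):
  c_1 = (0)·(307) + (0)·(269) + (0)·(358) + (1)·(33) + (0)·(-1173) + (0)·(353) + (0)·(1039) + (-1)·(-155) = 188
  c_2 = (-1)·(307) + (0)·(269) + (0)·(358) + (-1)·(33) + (0)·(-1173) + (-1)·(353) + (1)·(1039) + (0)·(-155) = 346
  c_3 = (0)·(307) + (2)·(269) + (-1)·(358) + (0)·(33) + (0)·(-1173) + (0)·(353) + (0)·(1039) + (0)·(-155) = 180
  c_4 = (0)·(307) + (0)·(269) + (0)·(358) + (4)·(33) + (2)·(-1173) + (-2)·(353) + (3)·(1039) + (0)·(-155) = 197
  c_5 = (1)·(307) + (-1)·(269) + (0)·(358) + (0)·(33) + (0)·(-1173) + (0)·(353) + (0)·(1039) + (0)·(-155) = 38
  c_6 = (0)·(307) + (0)·(269) + (0)·(358) + (-2)·(33) + (-1)·(-1173) + (0)·(353) + (-1)·(1039) + (0)·(-155) = 68
  c_7 = (0)·(307) + (0)·(269) + (0)·(358) + (1)·(33) + (0)·(-1173) + (0)·(353) + (0)·(1039) + (0)·(-155) = 33
  c_8 = (-1)·(307) + (2)·(269) + (0)·(358) + (2)·(33) + (0)·(-1173) + (0)·(353) + (0)·(1039) + (0)·(-155) = 297
Expand coordinatewise in base 19:
  c_1 = 188 = 17·19^0 + 9·19^1
  c_2 = 346 = 4·19^0 + 18·19^1
  c_3 = 180 = 9·19^0 + 9·19^1
  c_4 = 197 = 7·19^0 + 10·19^1
  c_5 = 38 = 0·19^0 + 2·19^1
  c_6 = 68 = 11·19^0 + 3·19^1
  c_7 = 33 = 14·19^0 + 1·19^1
  c_8 = 297 = 12·19^0 + 15·19^1
λ_0 = (17, 4, 9, 7, 0, 11, 14, 12)
λ_1 = (9, 18, 9, 10, 2, 3, 1, 15)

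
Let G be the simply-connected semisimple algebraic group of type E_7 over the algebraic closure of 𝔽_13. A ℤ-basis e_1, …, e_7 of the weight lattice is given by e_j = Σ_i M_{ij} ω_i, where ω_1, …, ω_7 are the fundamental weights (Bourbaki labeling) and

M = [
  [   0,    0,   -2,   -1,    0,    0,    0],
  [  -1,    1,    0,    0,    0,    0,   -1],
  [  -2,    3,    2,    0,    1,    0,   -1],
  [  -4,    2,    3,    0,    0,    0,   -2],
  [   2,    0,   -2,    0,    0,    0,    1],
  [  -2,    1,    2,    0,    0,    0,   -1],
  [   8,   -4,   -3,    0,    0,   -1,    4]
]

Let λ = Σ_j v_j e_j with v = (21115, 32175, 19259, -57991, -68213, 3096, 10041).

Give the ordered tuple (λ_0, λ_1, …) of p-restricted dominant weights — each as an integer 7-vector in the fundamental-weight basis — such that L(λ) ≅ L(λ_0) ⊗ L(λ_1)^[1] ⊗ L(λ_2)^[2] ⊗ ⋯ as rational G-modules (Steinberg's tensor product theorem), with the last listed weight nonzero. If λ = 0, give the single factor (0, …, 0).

Converting to the ω-basis (c_i = row i of M dotted with v = (21115, 32175, 19259, -57991, -68213, 3096, 10041)):
  c_1 = 0*21115 + 0*32175 + -2*19259 + -1*-57991 + 0*-68213 + 0*3096 + 0*10041 = 19473
  c_2 = -1*21115 + 1*32175 + 0*19259 + 0*-57991 + 0*-68213 + 0*3096 + -1*10041 = 1019
  c_3 = -2*21115 + 3*32175 + 2*19259 + 0*-57991 + 1*-68213 + 0*3096 + -1*10041 = 14559
  c_4 = -4*21115 + 2*32175 + 3*19259 + 0*-57991 + 0*-68213 + 0*3096 + -2*10041 = 17585
  c_5 = 2*21115 + 0*32175 + -2*19259 + 0*-57991 + 0*-68213 + 0*3096 + 1*10041 = 13753
  c_6 = -2*21115 + 1*32175 + 2*19259 + 0*-57991 + 0*-68213 + 0*3096 + -1*10041 = 18422
  c_7 = 8*21115 + -4*32175 + -3*19259 + 0*-57991 + 0*-68213 + -1*3096 + 4*10041 = 19511
Expand coordinatewise in base 13:
  c_1 = 19473 = 12·13^0 + 2·13^1 + 11·13^2 + 8·13^3
  c_2 = 1019 = 5·13^0 + 0·13^1 + 6·13^2
  c_3 = 14559 = 12·13^0 + 1·13^1 + 8·13^2 + 6·13^3
  c_4 = 17585 = 9·13^0 + 0·13^1 + 0·13^2 + 8·13^3
  c_5 = 13753 = 12·13^0 + 4·13^1 + 3·13^2 + 6·13^3
  c_6 = 18422 = 1·13^0 + 0·13^1 + 5·13^2 + 8·13^3
  c_7 = 19511 = 11·13^0 + 5·13^1 + 11·13^2 + 8·13^3
λ_0 = (12, 5, 12, 9, 12, 1, 11)
λ_1 = (2, 0, 1, 0, 4, 0, 5)
λ_2 = (11, 6, 8, 0, 3, 5, 11)
λ_3 = (8, 0, 6, 8, 6, 8, 8)

((12, 5, 12, 9, 12, 1, 11), (2, 0, 1, 0, 4, 0, 5), (11, 6, 8, 0, 3, 5, 11), (8, 0, 6, 8, 6, 8, 8))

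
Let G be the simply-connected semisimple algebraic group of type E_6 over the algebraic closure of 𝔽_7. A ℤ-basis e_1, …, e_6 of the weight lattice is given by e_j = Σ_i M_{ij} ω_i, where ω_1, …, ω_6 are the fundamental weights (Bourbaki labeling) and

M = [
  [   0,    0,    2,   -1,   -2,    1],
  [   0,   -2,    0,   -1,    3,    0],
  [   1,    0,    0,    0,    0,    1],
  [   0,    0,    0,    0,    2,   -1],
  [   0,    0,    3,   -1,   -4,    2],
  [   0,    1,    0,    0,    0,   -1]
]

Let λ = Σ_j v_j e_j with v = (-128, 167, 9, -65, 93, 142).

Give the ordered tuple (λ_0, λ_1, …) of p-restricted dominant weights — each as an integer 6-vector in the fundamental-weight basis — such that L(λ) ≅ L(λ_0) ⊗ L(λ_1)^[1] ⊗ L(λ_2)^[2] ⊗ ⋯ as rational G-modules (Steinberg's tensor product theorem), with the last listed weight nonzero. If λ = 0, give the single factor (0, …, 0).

Converting to the ω-basis (c_i = row i of M dotted with v = (-128, 167, 9, -65, 93, 142)):
  c_1 = 0*-128 + 0*167 + 2*9 + -1*-65 + -2*93 + 1*142 = 39
  c_2 = 0*-128 + -2*167 + 0*9 + -1*-65 + 3*93 + 0*142 = 10
  c_3 = 1*-128 + 0*167 + 0*9 + 0*-65 + 0*93 + 1*142 = 14
  c_4 = 0*-128 + 0*167 + 0*9 + 0*-65 + 2*93 + -1*142 = 44
  c_5 = 0*-128 + 0*167 + 3*9 + -1*-65 + -4*93 + 2*142 = 4
  c_6 = 0*-128 + 1*167 + 0*9 + 0*-65 + 0*93 + -1*142 = 25
p = 7; digits c_i = Σ_j d_{ij}·7^j, 0 ≤ d_{ij} < 7:
  c_1 = 39 = 4·7^0 + 5·7^1
  c_2 = 10 = 3·7^0 + 1·7^1
  c_3 = 14 = 0·7^0 + 2·7^1
  c_4 = 44 = 2·7^0 + 6·7^1
  c_5 = 4 = 4·7^0
  c_6 = 25 = 4·7^0 + 3·7^1
p-restricted factor λ_0 = (4, 3, 0, 2, 4, 4)
p-restricted factor λ_1 = (5, 1, 2, 6, 0, 3)

((4, 3, 0, 2, 4, 4), (5, 1, 2, 6, 0, 3))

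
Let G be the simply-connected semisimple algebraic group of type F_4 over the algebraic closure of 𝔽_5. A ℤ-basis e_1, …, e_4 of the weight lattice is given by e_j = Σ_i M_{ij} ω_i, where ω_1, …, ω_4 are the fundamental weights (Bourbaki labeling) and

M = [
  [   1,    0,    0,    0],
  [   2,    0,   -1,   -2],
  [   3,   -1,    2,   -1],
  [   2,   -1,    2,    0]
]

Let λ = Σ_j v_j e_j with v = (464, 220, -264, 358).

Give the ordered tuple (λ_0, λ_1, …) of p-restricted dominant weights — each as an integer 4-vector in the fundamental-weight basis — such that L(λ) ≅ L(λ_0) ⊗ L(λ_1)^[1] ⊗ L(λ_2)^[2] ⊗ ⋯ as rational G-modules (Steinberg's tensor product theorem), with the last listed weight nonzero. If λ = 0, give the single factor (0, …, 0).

((4, 1, 1, 0), (2, 0, 2, 1), (3, 4, 1, 2), (3, 3, 2, 1))

Compute c_i = Σ_j M_{ij} v_j with v = (464, 220, -264, 358):
  c_1 = (1)·(464) + (0)·(220) + (0)·(-264) + (0)·(358) = 464
  c_2 = (2)·(464) + (0)·(220) + (-1)·(-264) + (-2)·(358) = 476
  c_3 = (3)·(464) + (-1)·(220) + (2)·(-264) + (-1)·(358) = 286
  c_4 = (2)·(464) + (-1)·(220) + (2)·(-264) + (0)·(358) = 180
Base-5 expansion of each c_i:
  c_1 = 464 = 4·5^0 + 2·5^1 + 3·5^2 + 3·5^3
  c_2 = 476 = 1·5^0 + 0·5^1 + 4·5^2 + 3·5^3
  c_3 = 286 = 1·5^0 + 2·5^1 + 1·5^2 + 2·5^3
  c_4 = 180 = 0·5^0 + 1·5^1 + 2·5^2 + 1·5^3
λ_0 = (4, 1, 1, 0)
λ_1 = (2, 0, 2, 1)
λ_2 = (3, 4, 1, 2)
λ_3 = (3, 3, 2, 1)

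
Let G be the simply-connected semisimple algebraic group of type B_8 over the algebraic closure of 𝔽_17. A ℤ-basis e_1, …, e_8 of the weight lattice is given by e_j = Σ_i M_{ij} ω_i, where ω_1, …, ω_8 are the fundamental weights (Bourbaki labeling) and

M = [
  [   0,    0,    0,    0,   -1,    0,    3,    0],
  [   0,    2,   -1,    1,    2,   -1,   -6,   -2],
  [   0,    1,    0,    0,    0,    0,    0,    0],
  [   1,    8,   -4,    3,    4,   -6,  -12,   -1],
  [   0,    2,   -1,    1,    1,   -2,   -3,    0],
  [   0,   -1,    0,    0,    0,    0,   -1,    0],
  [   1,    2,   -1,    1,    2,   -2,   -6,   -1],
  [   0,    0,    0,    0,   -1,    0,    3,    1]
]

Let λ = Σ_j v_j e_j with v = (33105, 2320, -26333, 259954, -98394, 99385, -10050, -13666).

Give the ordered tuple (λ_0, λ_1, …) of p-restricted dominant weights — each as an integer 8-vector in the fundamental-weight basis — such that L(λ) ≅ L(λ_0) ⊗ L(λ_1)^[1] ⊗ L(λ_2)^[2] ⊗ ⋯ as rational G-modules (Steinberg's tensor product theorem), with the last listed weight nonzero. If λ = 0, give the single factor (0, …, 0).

Change of basis e → ω: c = M·v where v = (33105, 2320, -26333, 259954, -98394, 99385, -10050, -13666):
  c_1 = 0*33105 + 0*2320 + 0*-26333 + 0*259954 + -1*-98394 + 0*99385 + 3*-10050 + 0*-13666 = 68244
  c_2 = 0*33105 + 2*2320 + -1*-26333 + 1*259954 + 2*-98394 + -1*99385 + -6*-10050 + -2*-13666 = 82386
  c_3 = 0*33105 + 1*2320 + 0*-26333 + 0*259954 + 0*-98394 + 0*99385 + 0*-10050 + 0*-13666 = 2320
  c_4 = 1*33105 + 8*2320 + -4*-26333 + 3*259954 + 4*-98394 + -6*99385 + -12*-10050 + -1*-13666 = 81239
  c_5 = 0*33105 + 2*2320 + -1*-26333 + 1*259954 + 1*-98394 + -2*99385 + -3*-10050 + 0*-13666 = 23913
  c_6 = 0*33105 + -1*2320 + 0*-26333 + 0*259954 + 0*-98394 + 0*99385 + -1*-10050 + 0*-13666 = 7730
  c_7 = 1*33105 + 2*2320 + -1*-26333 + 1*259954 + 2*-98394 + -2*99385 + -6*-10050 + -1*-13666 = 2440
  c_8 = 0*33105 + 0*2320 + 0*-26333 + 0*259954 + -1*-98394 + 0*99385 + 3*-10050 + 1*-13666 = 54578
Expand coordinatewise in base 17:
  c_1 = 68244 = 6·17^0 + 2·17^1 + 15·17^2 + 13·17^3
  c_2 = 82386 = 4·17^0 + 1·17^1 + 13·17^2 + 16·17^3
  c_3 = 2320 = 8·17^0 + 0·17^1 + 8·17^2
  c_4 = 81239 = 13·17^0 + 1·17^1 + 9·17^2 + 16·17^3
  c_5 = 23913 = 11·17^0 + 12·17^1 + 14·17^2 + 4·17^3
  c_6 = 7730 = 12·17^0 + 12·17^1 + 9·17^2 + 1·17^3
  c_7 = 2440 = 9·17^0 + 7·17^1 + 8·17^2
  c_8 = 54578 = 8·17^0 + 14·17^1 + 1·17^2 + 11·17^3
p-restricted factor λ_0 = (6, 4, 8, 13, 11, 12, 9, 8)
p-restricted factor λ_1 = (2, 1, 0, 1, 12, 12, 7, 14)
p-restricted factor λ_2 = (15, 13, 8, 9, 14, 9, 8, 1)
p-restricted factor λ_3 = (13, 16, 0, 16, 4, 1, 0, 11)

((6, 4, 8, 13, 11, 12, 9, 8), (2, 1, 0, 1, 12, 12, 7, 14), (15, 13, 8, 9, 14, 9, 8, 1), (13, 16, 0, 16, 4, 1, 0, 11))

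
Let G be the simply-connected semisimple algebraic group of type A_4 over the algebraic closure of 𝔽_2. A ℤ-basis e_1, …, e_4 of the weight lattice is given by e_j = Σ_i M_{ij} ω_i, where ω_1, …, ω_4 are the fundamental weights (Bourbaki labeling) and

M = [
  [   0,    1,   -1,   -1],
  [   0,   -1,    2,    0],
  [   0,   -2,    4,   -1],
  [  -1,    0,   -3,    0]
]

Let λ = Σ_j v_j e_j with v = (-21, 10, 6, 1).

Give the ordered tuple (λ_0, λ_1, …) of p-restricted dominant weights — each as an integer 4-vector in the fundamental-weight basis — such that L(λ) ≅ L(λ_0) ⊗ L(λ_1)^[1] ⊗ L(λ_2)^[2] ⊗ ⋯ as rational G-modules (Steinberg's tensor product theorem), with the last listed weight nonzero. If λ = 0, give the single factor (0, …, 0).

Change of basis e → ω: c = M·v where v = (-21, 10, 6, 1):
  c_1 = (0)·(-21) + 1·10 + (-1)·(6) + (-1)·(1) = 3
  c_2 = (0)·(-21) + (-1)·(10) + 2·6 + 0·1 = 2
  c_3 = (0)·(-21) + (-2)·(10) + 4·6 + (-1)·(1) = 3
  c_4 = (-1)·(-21) + 0·10 + (-3)·(6) + 0·1 = 3
p = 2; digits c_i = Σ_j d_{ij}·2^j, 0 ≤ d_{ij} < 2:
  c_1 = 3 = 1·2^0 + 1·2^1
  c_2 = 2 = 0·2^0 + 1·2^1
  c_3 = 3 = 1·2^0 + 1·2^1
  c_4 = 3 = 1·2^0 + 1·2^1
p-restricted factor λ_0 = (1, 0, 1, 1)
p-restricted factor λ_1 = (1, 1, 1, 1)

((1, 0, 1, 1), (1, 1, 1, 1))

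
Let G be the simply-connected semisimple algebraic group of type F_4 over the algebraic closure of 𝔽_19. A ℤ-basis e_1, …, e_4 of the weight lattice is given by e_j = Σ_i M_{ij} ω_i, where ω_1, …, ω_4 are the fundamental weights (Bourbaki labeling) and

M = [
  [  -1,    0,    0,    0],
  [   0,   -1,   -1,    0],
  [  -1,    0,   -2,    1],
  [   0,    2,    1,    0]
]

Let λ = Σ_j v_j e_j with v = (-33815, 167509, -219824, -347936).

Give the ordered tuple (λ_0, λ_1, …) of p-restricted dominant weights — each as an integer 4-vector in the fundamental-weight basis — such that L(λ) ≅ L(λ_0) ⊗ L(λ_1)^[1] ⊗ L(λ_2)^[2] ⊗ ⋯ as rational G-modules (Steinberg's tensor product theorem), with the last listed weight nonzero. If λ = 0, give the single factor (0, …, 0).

((14, 8, 13, 16), (12, 17, 13, 1), (17, 11, 5, 15), (4, 7, 18, 16))

In the fundamental-weight basis, λ has coordinates c = M·v (v = (-33815, 167509, -219824, -347936)):
  c_1 = (-1)·(-33815) + 0·167509 + (0)·(-219824) + (0)·(-347936) = 33815
  c_2 = (0)·(-33815) + (-1)·(167509) + (-1)·(-219824) + (0)·(-347936) = 52315
  c_3 = (-1)·(-33815) + 0·167509 + (-2)·(-219824) + (1)·(-347936) = 125527
  c_4 = (0)·(-33815) + 2·167509 + (1)·(-219824) + (0)·(-347936) = 115194
Base-19 expansion of each c_i:
  c_1 = 33815 = 14·19^0 + 12·19^1 + 17·19^2 + 4·19^3
  c_2 = 52315 = 8·19^0 + 17·19^1 + 11·19^2 + 7·19^3
  c_3 = 125527 = 13·19^0 + 13·19^1 + 5·19^2 + 18·19^3
  c_4 = 115194 = 16·19^0 + 1·19^1 + 15·19^2 + 16·19^3
Factor λ_0 = (14, 8, 13, 16)
Factor λ_1 = (12, 17, 13, 1)
Factor λ_2 = (17, 11, 5, 15)
Factor λ_3 = (4, 7, 18, 16)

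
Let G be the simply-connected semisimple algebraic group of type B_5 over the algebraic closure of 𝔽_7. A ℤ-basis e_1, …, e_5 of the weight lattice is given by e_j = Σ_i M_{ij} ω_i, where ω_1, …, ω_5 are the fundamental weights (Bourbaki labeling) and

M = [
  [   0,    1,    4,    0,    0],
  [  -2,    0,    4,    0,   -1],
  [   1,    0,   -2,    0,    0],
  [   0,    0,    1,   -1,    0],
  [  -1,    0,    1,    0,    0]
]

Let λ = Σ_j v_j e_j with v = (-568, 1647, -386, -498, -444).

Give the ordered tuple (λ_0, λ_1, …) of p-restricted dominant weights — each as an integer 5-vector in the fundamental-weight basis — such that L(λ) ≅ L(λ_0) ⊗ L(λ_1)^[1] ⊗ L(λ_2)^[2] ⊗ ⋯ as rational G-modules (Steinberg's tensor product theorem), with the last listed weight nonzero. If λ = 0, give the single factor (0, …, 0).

((5, 1, 1, 0, 0), (0, 5, 1, 2, 5), (2, 0, 4, 2, 3))

Converting to the ω-basis (c_i = row i of M dotted with v = (-568, 1647, -386, -498, -444)):
  c_1 = (0)·(-568) + 1·1647 + (4)·(-386) + (0)·(-498) + (0)·(-444) = 103
  c_2 = (-2)·(-568) + 0·1647 + (4)·(-386) + (0)·(-498) + (-1)·(-444) = 36
  c_3 = (1)·(-568) + 0·1647 + (-2)·(-386) + (0)·(-498) + (0)·(-444) = 204
  c_4 = (0)·(-568) + 0·1647 + (1)·(-386) + (-1)·(-498) + (0)·(-444) = 112
  c_5 = (-1)·(-568) + 0·1647 + (1)·(-386) + (0)·(-498) + (0)·(-444) = 182
Expand coordinatewise in base 7:
  c_1 = 103 = 5·7^0 + 0·7^1 + 2·7^2
  c_2 = 36 = 1·7^0 + 5·7^1
  c_3 = 204 = 1·7^0 + 1·7^1 + 4·7^2
  c_4 = 112 = 0·7^0 + 2·7^1 + 2·7^2
  c_5 = 182 = 0·7^0 + 5·7^1 + 3·7^2
p-restricted factor λ_0 = (5, 1, 1, 0, 0)
p-restricted factor λ_1 = (0, 5, 1, 2, 5)
p-restricted factor λ_2 = (2, 0, 4, 2, 3)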